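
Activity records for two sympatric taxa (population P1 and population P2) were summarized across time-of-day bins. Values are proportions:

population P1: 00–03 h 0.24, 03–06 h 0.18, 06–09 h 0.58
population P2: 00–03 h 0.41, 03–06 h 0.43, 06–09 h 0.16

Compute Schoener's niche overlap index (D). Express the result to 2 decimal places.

Σ|p₁ᵢ − p₂ᵢ| = 0.17 + 0.25 + 0.42 = 0.84
D = 1 − ½ × 0.84 = 1 − 0.420 = 0.5800

0.58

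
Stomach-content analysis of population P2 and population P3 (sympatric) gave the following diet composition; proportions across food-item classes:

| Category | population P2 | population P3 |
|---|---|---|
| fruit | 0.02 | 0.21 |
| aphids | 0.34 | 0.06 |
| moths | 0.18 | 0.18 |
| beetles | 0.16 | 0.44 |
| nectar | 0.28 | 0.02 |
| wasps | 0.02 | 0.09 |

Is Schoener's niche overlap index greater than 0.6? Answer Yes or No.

No

Σ|p₁ᵢ − p₂ᵢ| = 0.19 + 0.28 + 0.00 + 0.28 + 0.26 + 0.07 = 1.08
D = 1 − ½ × 1.08 = 1 − 0.540 = 0.4600
D = 0.4600 < 0.6 → No.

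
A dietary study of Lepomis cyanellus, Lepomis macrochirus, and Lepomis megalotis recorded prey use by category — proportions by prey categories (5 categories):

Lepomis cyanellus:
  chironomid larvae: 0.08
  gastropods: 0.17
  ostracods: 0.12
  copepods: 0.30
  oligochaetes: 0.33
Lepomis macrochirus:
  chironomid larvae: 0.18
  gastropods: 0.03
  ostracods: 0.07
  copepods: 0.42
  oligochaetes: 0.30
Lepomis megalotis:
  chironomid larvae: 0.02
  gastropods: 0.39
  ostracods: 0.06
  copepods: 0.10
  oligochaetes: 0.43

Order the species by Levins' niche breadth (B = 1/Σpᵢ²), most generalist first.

Lepomis cyanellus > Lepomis macrochirus > Lepomis megalotis

Σp_cyanᵢ² = 0.08² + 0.17² + 0.12² + 0.30² + 0.33² = 0.0064 + 0.0289 + 0.0144 + 0.0900 + 0.1089 = 0.2486
B_cyan = 1 / 0.2486 = 4.0225
Σp_macrᵢ² = 0.18² + 0.03² + 0.07² + 0.42² + 0.30² = 0.0324 + 0.0009 + 0.0049 + 0.1764 + 0.0900 = 0.3046
B_macr = 1 / 0.3046 = 3.2830
Σp_megaᵢ² = 0.02² + 0.39² + 0.06² + 0.10² + 0.43² = 0.0004 + 0.1521 + 0.0036 + 0.0100 + 0.1849 = 0.3510
B_mega = 1 / 0.3510 = 2.8490
Ranking by B (broadest → narrowest): Lepomis cyanellus (4.02) > Lepomis macrochirus (3.28) > Lepomis megalotis (2.85)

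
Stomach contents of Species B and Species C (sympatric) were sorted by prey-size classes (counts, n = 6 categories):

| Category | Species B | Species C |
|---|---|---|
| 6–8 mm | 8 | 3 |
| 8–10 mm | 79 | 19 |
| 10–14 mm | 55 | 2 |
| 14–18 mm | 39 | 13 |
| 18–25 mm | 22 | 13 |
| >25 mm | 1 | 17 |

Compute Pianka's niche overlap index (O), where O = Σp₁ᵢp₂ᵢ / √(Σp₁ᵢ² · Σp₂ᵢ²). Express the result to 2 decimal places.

0.73

Proportions for Species B (n=204): 8/204=0.0392, 79/204=0.3873, 55/204=0.2696, 39/204=0.1912, 22/204=0.1078, 1/204=0.0049
Proportions for Species C (n=67): 3/67=0.0448, 19/67=0.2836, 2/67=0.0299, 13/67=0.1940, 13/67=0.1940, 17/67=0.2537
Σ p₁ᵢp₂ᵢ = 0.001756 + 0.109838 + 0.008061 + 0.037093 + 0.020913 + 0.001243 = 0.178904
Σp_1ᵢ² = 0.0392² + 0.3873² + 0.2696² + 0.1912² + 0.1078² + 0.0049² = 0.001537 + 0.150001 + 0.072684 + 0.036557 + 0.011621 + 0.000024 = 0.272424
Σp_2ᵢ² = 0.0448² + 0.2836² + 0.0299² + 0.1940² + 0.1940² + 0.2537² = 0.002007 + 0.080429 + 0.000894 + 0.037636 + 0.037636 + 0.064364 = 0.222966
O = 0.178904 / √(0.272424 × 0.222966) = 0.178904 / 0.2464575 = 0.7259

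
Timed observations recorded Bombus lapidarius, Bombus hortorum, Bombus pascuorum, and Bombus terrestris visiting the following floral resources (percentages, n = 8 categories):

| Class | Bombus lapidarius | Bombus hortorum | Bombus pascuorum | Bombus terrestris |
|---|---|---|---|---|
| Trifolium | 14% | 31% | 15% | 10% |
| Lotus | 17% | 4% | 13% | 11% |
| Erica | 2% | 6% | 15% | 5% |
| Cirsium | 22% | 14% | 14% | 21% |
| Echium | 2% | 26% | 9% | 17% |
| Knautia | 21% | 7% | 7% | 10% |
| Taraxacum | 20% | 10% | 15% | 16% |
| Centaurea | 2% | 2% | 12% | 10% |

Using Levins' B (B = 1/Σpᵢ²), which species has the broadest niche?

Convert percentages to proportions (divide by 100).
Σp_lapiᵢ² = 0.14² + 0.17² + 0.02² + 0.22² + 0.02² + 0.21² + 0.20² + 0.02² = 0.0196 + 0.0289 + 0.0004 + 0.0484 + 0.0004 + 0.0441 + 0.0400 + 0.0004 = 0.1822
B_lapi = 1 / 0.1822 = 5.4885
Σp_hortᵢ² = 0.31² + 0.04² + 0.06² + 0.14² + 0.26² + 0.07² + 0.10² + 0.02² = 0.0961 + 0.0016 + 0.0036 + 0.0196 + 0.0676 + 0.0049 + 0.0100 + 0.0004 = 0.2038
B_hort = 1 / 0.2038 = 4.9068
Σp_pascᵢ² = 0.15² + 0.13² + 0.15² + 0.14² + 0.09² + 0.07² + 0.15² + 0.12² = 0.0225 + 0.0169 + 0.0225 + 0.0196 + 0.0081 + 0.0049 + 0.0225 + 0.0144 = 0.1314
B_pasc = 1 / 0.1314 = 7.6104
Σp_terrᵢ² = 0.10² + 0.11² + 0.05² + 0.21² + 0.17² + 0.10² + 0.16² + 0.10² = 0.0100 + 0.0121 + 0.0025 + 0.0441 + 0.0289 + 0.0100 + 0.0256 + 0.0100 = 0.1432
B_terr = 1 / 0.1432 = 6.9832
Highest B → broadest niche (most generalist): Bombus pascuorum (B = 7.61).

Bombus pascuorum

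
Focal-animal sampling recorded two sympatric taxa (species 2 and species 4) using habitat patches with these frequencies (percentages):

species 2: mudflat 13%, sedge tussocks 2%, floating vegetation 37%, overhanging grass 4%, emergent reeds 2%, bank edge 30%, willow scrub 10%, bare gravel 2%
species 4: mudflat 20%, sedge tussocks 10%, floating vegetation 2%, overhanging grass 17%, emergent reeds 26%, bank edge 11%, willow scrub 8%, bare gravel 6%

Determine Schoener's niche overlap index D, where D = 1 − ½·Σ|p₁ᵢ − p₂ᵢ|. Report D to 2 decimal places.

0.44

Convert percentages to proportions (divide by 100).
Σ|p₁ᵢ − p₂ᵢ| = 0.07 + 0.08 + 0.35 + 0.13 + 0.24 + 0.19 + 0.02 + 0.04 = 1.12
D = 1 − ½ × 1.12 = 1 − 0.560 = 0.4400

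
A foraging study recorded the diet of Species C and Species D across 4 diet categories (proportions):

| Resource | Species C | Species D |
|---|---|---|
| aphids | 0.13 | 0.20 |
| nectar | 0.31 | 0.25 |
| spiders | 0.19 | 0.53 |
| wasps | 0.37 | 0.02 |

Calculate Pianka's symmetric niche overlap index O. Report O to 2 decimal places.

Σ p₁ᵢp₂ᵢ = 0.0260 + 0.0775 + 0.1007 + 0.0074 = 0.2116
Σp_1ᵢ² = 0.13² + 0.31² + 0.19² + 0.37² = 0.0169 + 0.0961 + 0.0361 + 0.1369 = 0.2860
Σp_2ᵢ² = 0.20² + 0.25² + 0.53² + 0.02² = 0.0400 + 0.0625 + 0.2809 + 0.0004 = 0.3838
O = 0.2116 / √(0.2860 × 0.3838) = 0.2116 / 0.33131 = 0.6387

0.64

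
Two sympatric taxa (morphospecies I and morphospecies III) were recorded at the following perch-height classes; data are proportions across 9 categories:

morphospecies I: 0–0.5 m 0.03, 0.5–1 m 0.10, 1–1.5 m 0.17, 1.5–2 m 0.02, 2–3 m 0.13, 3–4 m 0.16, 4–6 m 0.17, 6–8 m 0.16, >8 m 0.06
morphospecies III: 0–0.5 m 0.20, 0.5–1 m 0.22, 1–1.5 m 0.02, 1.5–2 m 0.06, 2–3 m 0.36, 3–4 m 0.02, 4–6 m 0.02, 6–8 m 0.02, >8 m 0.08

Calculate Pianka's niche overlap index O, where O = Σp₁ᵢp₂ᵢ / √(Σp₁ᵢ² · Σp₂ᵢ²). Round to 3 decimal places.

Σ p₁ᵢp₂ᵢ = 0.0060 + 0.0220 + 0.0034 + 0.0012 + 0.0468 + 0.0032 + 0.0034 + 0.0032 + 0.0048 = 0.0940
Σp_1ᵢ² = 0.03² + 0.10² + 0.17² + 0.02² + 0.13² + 0.16² + 0.17² + 0.16² + 0.06² = 0.0009 + 0.0100 + 0.0289 + 0.0004 + 0.0169 + 0.0256 + 0.0289 + 0.0256 + 0.0036 = 0.1408
Σp_2ᵢ² = 0.20² + 0.22² + 0.02² + 0.06² + 0.36² + 0.02² + 0.02² + 0.02² + 0.08² = 0.0400 + 0.0484 + 0.0004 + 0.0036 + 0.1296 + 0.0004 + 0.0004 + 0.0004 + 0.0064 = 0.2296
O = 0.0940 / √(0.1408 × 0.2296) = 0.0940 / 0.179799 = 0.52281

0.523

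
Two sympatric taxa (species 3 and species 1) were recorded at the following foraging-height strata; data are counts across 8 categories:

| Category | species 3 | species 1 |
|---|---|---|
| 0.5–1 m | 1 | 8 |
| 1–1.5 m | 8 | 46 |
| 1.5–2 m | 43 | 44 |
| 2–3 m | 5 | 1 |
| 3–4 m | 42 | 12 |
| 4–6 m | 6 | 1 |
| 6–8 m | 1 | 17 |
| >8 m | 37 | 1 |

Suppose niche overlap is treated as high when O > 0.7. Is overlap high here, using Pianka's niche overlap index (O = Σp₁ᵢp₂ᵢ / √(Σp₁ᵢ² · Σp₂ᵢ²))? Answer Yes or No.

Proportions for species 3 (n=143): 1/143=0.0070, 8/143=0.0559, 43/143=0.3007, 5/143=0.0350, 42/143=0.2937, 6/143=0.0420, 1/143=0.0070, 37/143=0.2587
Proportions for species 1 (n=130): 8/130=0.0615, 46/130=0.3538, 44/130=0.3385, 1/130=0.0077, 12/130=0.0923, 1/130=0.0077, 17/130=0.1308, 1/130=0.0077
Σ p₁ᵢp₂ᵢ = 0.000431 + 0.019777 + 0.101787 + 0.000270 + 0.027109 + 0.000323 + 0.000916 + 0.001992 = 0.152605
Σp_1ᵢ² = 0.0070² + 0.0559² + 0.3007² + 0.0350² + 0.2937² + 0.0420² + 0.0070² + 0.2587² = 0.000049 + 0.003125 + 0.090420 + 0.001225 + 0.086260 + 0.001764 + 0.000049 + 0.066926 = 0.249818
Σp_2ᵢ² = 0.0615² + 0.3538² + 0.3385² + 0.0077² + 0.0923² + 0.0077² + 0.1308² + 0.0077² = 0.003782 + 0.125174 + 0.114582 + 0.000059 + 0.008519 + 0.000059 + 0.017109 + 0.000059 = 0.269343
O = 0.152605 / √(0.249818 × 0.269343) = 0.152605 / 0.2593969 = 0.5883
O = 0.5883 < 0.7 → No.

No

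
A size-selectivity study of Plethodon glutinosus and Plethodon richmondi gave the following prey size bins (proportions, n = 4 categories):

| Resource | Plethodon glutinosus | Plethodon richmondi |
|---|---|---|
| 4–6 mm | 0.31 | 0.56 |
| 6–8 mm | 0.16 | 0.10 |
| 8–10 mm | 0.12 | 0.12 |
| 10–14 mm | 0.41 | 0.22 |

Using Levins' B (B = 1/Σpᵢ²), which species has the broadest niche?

Σp_glutᵢ² = 0.31² + 0.16² + 0.12² + 0.41² = 0.0961 + 0.0256 + 0.0144 + 0.1681 = 0.3042
B_glut = 1 / 0.3042 = 3.2873
Σp_richᵢ² = 0.56² + 0.10² + 0.12² + 0.22² = 0.3136 + 0.0100 + 0.0144 + 0.0484 = 0.3864
B_rich = 1 / 0.3864 = 2.5880
Highest B → broadest niche (most generalist): Plethodon glutinosus (B = 3.29).

Plethodon glutinosus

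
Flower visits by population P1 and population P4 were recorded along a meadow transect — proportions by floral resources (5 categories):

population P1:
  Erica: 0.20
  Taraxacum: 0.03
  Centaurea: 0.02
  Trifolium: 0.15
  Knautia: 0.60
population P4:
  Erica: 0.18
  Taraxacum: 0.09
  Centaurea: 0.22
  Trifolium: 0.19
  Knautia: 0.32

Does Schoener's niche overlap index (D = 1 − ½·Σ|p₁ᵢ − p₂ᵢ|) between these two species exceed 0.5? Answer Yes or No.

Σ|p₁ᵢ − p₂ᵢ| = 0.02 + 0.06 + 0.20 + 0.04 + 0.28 = 0.60
D = 1 − ½ × 0.60 = 1 − 0.300 = 0.7000
D = 0.7000 > 0.5 → Yes.

Yes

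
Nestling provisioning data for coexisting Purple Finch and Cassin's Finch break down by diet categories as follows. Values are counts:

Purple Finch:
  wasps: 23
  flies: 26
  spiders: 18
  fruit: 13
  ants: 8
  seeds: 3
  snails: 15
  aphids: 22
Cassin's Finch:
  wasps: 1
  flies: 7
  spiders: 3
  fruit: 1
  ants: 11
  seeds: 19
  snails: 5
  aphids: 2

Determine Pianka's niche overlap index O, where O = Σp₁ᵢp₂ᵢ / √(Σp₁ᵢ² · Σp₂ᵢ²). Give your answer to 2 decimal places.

Proportions for Purple Finch (n=128): 23/128=0.1797, 26/128=0.2031, 18/128=0.1406, 13/128=0.1016, 8/128=0.0625, 3/128=0.0234, 15/128=0.1172, 22/128=0.1719
Proportions for Cassin's Finch (n=49): 1/49=0.0204, 7/49=0.1429, 3/49=0.0612, 1/49=0.0204, 11/49=0.2245, 19/49=0.3878, 5/49=0.1020, 2/49=0.0408
Σ p₁ᵢp₂ᵢ = 0.003666 + 0.029023 + 0.008605 + 0.002073 + 0.014031 + 0.009075 + 0.011954 + 0.007014 = 0.085441
Σp_1ᵢ² = 0.1797² + 0.2031² + 0.1406² + 0.1016² + 0.0625² + 0.0234² + 0.1172² + 0.1719² = 0.032292 + 0.041250 + 0.019768 + 0.010323 + 0.003906 + 0.000548 + 0.013736 + 0.029550 = 0.151373
Σp_2ᵢ² = 0.0204² + 0.1429² + 0.0612² + 0.0204² + 0.2245² + 0.3878² + 0.1020² + 0.0408² = 0.000416 + 0.020420 + 0.003745 + 0.000416 + 0.050400 + 0.150389 + 0.010404 + 0.001665 = 0.237855
O = 0.085441 / √(0.151373 × 0.237855) = 0.085441 / 0.1897494 = 0.4503

0.45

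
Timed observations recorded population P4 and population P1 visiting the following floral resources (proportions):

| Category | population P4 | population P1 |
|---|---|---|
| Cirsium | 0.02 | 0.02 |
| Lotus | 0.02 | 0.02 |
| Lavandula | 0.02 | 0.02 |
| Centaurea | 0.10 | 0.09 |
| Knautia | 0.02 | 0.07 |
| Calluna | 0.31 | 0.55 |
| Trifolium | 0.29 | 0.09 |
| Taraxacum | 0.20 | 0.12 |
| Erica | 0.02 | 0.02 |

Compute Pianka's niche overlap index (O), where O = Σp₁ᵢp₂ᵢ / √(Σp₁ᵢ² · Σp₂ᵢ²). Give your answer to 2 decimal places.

0.83

Σ p₁ᵢp₂ᵢ = 0.0004 + 0.0004 + 0.0004 + 0.0090 + 0.0014 + 0.1705 + 0.0261 + 0.0240 + 0.0004 = 0.2326
Σp_1ᵢ² = 0.02² + 0.02² + 0.02² + 0.10² + 0.02² + 0.31² + 0.29² + 0.20² + 0.02² = 0.0004 + 0.0004 + 0.0004 + 0.0100 + 0.0004 + 0.0961 + 0.0841 + 0.0400 + 0.0004 = 0.2322
Σp_2ᵢ² = 0.02² + 0.02² + 0.02² + 0.09² + 0.07² + 0.55² + 0.09² + 0.12² + 0.02² = 0.0004 + 0.0004 + 0.0004 + 0.0081 + 0.0049 + 0.3025 + 0.0081 + 0.0144 + 0.0004 = 0.3396
O = 0.2326 / √(0.2322 × 0.3396) = 0.2326 / 0.28081 = 0.8283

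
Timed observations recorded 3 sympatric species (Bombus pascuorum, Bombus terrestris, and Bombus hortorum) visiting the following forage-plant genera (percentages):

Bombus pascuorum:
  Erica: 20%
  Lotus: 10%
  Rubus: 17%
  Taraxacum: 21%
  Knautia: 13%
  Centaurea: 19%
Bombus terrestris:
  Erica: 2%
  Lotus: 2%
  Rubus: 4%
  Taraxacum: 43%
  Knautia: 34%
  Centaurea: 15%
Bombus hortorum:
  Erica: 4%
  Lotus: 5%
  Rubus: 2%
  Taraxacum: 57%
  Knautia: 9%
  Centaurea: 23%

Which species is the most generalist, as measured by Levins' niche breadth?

Bombus pascuorum

Convert percentages to proportions (divide by 100).
Σp_pascᵢ² = 0.20² + 0.10² + 0.17² + 0.21² + 0.13² + 0.19² = 0.0400 + 0.0100 + 0.0289 + 0.0441 + 0.0169 + 0.0361 = 0.1760
B_pasc = 1 / 0.1760 = 5.6818
Σp_terrᵢ² = 0.02² + 0.02² + 0.04² + 0.43² + 0.34² + 0.15² = 0.0004 + 0.0004 + 0.0016 + 0.1849 + 0.1156 + 0.0225 = 0.3254
B_terr = 1 / 0.3254 = 3.0731
Σp_hortᵢ² = 0.04² + 0.05² + 0.02² + 0.57² + 0.09² + 0.23² = 0.0016 + 0.0025 + 0.0004 + 0.3249 + 0.0081 + 0.0529 = 0.3904
B_hort = 1 / 0.3904 = 2.5615
Highest B → broadest niche (most generalist): Bombus pascuorum (B = 5.68).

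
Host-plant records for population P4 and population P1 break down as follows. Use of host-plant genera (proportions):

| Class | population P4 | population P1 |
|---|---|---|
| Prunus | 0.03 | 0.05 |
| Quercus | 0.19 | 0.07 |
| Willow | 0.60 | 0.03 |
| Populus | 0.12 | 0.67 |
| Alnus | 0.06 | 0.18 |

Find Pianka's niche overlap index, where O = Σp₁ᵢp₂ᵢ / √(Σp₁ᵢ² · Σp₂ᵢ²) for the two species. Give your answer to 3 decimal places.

Σ p₁ᵢp₂ᵢ = 0.0015 + 0.0133 + 0.0180 + 0.0804 + 0.0108 = 0.1240
Σp_1ᵢ² = 0.03² + 0.19² + 0.60² + 0.12² + 0.06² = 0.0009 + 0.0361 + 0.3600 + 0.0144 + 0.0036 = 0.4150
Σp_2ᵢ² = 0.05² + 0.07² + 0.03² + 0.67² + 0.18² = 0.0025 + 0.0049 + 0.0009 + 0.4489 + 0.0324 = 0.4896
O = 0.1240 / √(0.4150 × 0.4896) = 0.1240 / 0.450759 = 0.27509

0.275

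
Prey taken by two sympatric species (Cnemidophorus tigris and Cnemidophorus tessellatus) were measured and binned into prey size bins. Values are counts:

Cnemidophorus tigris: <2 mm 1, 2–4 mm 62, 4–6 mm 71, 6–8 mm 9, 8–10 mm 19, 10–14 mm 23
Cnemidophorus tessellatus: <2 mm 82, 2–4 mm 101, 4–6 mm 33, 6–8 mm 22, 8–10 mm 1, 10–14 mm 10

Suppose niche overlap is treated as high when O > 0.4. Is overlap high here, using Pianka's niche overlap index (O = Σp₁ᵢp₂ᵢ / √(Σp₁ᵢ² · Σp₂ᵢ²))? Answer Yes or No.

Proportions for Cnemidophorus tigris (n=185): 1/185=0.0054, 62/185=0.3351, 71/185=0.3838, 9/185=0.0486, 19/185=0.1027, 23/185=0.1243
Proportions for Cnemidophorus tessellatus (n=249): 82/249=0.3293, 101/249=0.4056, 33/249=0.1325, 22/249=0.0884, 1/249=0.0040, 10/249=0.0402
Σ p₁ᵢp₂ᵢ = 0.001778 + 0.135917 + 0.050854 + 0.004296 + 0.000411 + 0.004997 = 0.198253
Σp_1ᵢ² = 0.0054² + 0.3351² + 0.3838² + 0.0486² + 0.1027² + 0.1243² = 0.000029 + 0.112292 + 0.147302 + 0.002362 + 0.010547 + 0.015450 = 0.287982
Σp_2ᵢ² = 0.3293² + 0.4056² + 0.1325² + 0.0884² + 0.0040² + 0.0402² = 0.108438 + 0.164511 + 0.017556 + 0.007815 + 0.000016 + 0.001616 = 0.299952
O = 0.198253 / √(0.287982 × 0.299952) = 0.198253 / 0.2939061 = 0.6745
O = 0.6745 > 0.4 → Yes.

Yes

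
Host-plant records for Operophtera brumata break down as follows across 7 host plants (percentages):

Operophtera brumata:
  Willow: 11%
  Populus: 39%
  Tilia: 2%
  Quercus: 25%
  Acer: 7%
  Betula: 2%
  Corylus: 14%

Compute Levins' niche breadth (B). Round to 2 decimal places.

3.97

Convert percentages to proportions (divide by 100).
Σpᵢ² = 0.11² + 0.39² + 0.02² + 0.25² + 0.07² + 0.02² + 0.14² = 0.0121 + 0.1521 + 0.0004 + 0.0625 + 0.0049 + 0.0004 + 0.0196 = 0.2520
B = 1 / 0.2520 = 3.9683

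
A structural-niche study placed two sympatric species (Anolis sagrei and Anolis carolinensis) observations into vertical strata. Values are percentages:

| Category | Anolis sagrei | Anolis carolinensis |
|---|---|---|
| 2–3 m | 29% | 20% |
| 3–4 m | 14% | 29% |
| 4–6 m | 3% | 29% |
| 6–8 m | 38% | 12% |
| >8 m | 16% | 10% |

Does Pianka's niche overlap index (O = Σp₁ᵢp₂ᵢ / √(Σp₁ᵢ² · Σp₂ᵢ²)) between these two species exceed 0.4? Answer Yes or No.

Yes

Convert percentages to proportions (divide by 100).
Σ p₁ᵢp₂ᵢ = 0.0580 + 0.0406 + 0.0087 + 0.0456 + 0.0160 = 0.1689
Σp_1ᵢ² = 0.29² + 0.14² + 0.03² + 0.38² + 0.16² = 0.0841 + 0.0196 + 0.0009 + 0.1444 + 0.0256 = 0.2746
Σp_2ᵢ² = 0.20² + 0.29² + 0.29² + 0.12² + 0.10² = 0.0400 + 0.0841 + 0.0841 + 0.0144 + 0.0100 = 0.2326
O = 0.1689 / √(0.2746 × 0.2326) = 0.1689 / 0.25273 = 0.6683
O = 0.6683 > 0.4 → Yes.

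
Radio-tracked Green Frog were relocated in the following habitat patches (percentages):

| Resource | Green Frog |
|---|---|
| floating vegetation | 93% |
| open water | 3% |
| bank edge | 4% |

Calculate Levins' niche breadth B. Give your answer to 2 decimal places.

1.15

Convert percentages to proportions (divide by 100).
Σpᵢ² = 0.93² + 0.03² + 0.04² = 0.8649 + 0.0009 + 0.0016 = 0.8674
B = 1 / 0.8674 = 1.1529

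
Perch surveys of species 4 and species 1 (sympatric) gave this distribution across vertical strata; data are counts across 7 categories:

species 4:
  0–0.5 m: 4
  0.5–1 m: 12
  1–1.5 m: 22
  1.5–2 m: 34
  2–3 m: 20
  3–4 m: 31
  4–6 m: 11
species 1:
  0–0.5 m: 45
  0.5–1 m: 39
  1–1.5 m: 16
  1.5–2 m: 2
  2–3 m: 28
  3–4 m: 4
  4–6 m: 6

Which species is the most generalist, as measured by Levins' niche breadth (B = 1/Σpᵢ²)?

species 4

Proportions for species 4 (n=134): 4/134=0.0299, 12/134=0.0896, 22/134=0.1642, 34/134=0.2537, 20/134=0.1493, 31/134=0.2313, 11/134=0.0821
Proportions for species 1 (n=140): 45/140=0.3214, 39/140=0.2786, 16/140=0.1143, 2/140=0.0143, 28/140=0.2000, 4/140=0.0286, 6/140=0.0429
Σp_4ᵢ² = 0.0299² + 0.0896² + 0.1642² + 0.2537² + 0.1493² + 0.2313² + 0.0821² = 0.000894 + 0.008028 + 0.026962 + 0.064364 + 0.022290 + 0.053500 + 0.006740 = 0.182778
B_4 = 1 / 0.182778 = 5.4711
Σp_1ᵢ² = 0.3214² + 0.2786² + 0.1143² + 0.0143² + 0.2000² + 0.0286² + 0.0429² = 0.103298 + 0.077618 + 0.013064 + 0.000204 + 0.040000 + 0.000818 + 0.001840 = 0.236842
B_1 = 1 / 0.236842 = 4.2222
Highest B → broadest niche (most generalist): species 4 (B = 5.47).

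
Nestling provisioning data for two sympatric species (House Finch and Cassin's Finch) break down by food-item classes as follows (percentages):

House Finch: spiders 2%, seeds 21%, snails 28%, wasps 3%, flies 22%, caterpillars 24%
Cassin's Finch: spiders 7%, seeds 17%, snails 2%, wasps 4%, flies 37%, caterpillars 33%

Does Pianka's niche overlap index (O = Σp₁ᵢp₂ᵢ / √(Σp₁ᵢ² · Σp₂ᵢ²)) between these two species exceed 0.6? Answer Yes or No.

Yes

Convert percentages to proportions (divide by 100).
Σ p₁ᵢp₂ᵢ = 0.0014 + 0.0357 + 0.0056 + 0.0012 + 0.0814 + 0.0792 = 0.2045
Σp_1ᵢ² = 0.02² + 0.21² + 0.28² + 0.03² + 0.22² + 0.24² = 0.0004 + 0.0441 + 0.0784 + 0.0009 + 0.0484 + 0.0576 = 0.2298
Σp_2ᵢ² = 0.07² + 0.17² + 0.02² + 0.04² + 0.37² + 0.33² = 0.0049 + 0.0289 + 0.0004 + 0.0016 + 0.1369 + 0.1089 = 0.2816
O = 0.2045 / √(0.2298 × 0.2816) = 0.2045 / 0.25438 = 0.8039
O = 0.8039 > 0.6 → Yes.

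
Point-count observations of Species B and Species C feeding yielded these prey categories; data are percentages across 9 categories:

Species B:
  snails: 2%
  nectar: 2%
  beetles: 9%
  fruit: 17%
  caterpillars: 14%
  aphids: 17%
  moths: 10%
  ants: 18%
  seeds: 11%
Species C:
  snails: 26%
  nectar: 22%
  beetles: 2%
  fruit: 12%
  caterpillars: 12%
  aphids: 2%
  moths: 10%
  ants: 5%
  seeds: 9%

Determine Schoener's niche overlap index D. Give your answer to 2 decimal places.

0.56

Convert percentages to proportions (divide by 100).
Σ|p₁ᵢ − p₂ᵢ| = 0.24 + 0.20 + 0.07 + 0.05 + 0.02 + 0.15 + 0.00 + 0.13 + 0.02 = 0.88
D = 1 − ½ × 0.88 = 1 − 0.440 = 0.5600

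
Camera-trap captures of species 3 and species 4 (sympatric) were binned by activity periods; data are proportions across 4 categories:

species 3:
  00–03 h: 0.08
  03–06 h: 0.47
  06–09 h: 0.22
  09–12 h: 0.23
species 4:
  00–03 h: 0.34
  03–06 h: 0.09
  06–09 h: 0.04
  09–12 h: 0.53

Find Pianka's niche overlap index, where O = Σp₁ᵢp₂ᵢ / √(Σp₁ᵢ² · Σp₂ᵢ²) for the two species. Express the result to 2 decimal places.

Σ p₁ᵢp₂ᵢ = 0.0272 + 0.0423 + 0.0088 + 0.1219 = 0.2002
Σp_1ᵢ² = 0.08² + 0.47² + 0.22² + 0.23² = 0.0064 + 0.2209 + 0.0484 + 0.0529 = 0.3286
Σp_2ᵢ² = 0.34² + 0.09² + 0.04² + 0.53² = 0.1156 + 0.0081 + 0.0016 + 0.2809 = 0.4062
O = 0.2002 / √(0.3286 × 0.4062) = 0.2002 / 0.36535 = 0.5480

0.55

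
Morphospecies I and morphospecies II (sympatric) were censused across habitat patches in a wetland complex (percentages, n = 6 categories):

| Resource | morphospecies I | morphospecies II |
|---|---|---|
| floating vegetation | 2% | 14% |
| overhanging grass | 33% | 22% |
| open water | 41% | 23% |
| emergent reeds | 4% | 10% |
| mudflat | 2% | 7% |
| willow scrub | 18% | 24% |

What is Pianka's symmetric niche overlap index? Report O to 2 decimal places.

Convert percentages to proportions (divide by 100).
Σ p₁ᵢp₂ᵢ = 0.0028 + 0.0726 + 0.0943 + 0.0040 + 0.0014 + 0.0432 = 0.2183
Σp_1ᵢ² = 0.02² + 0.33² + 0.41² + 0.04² + 0.02² + 0.18² = 0.0004 + 0.1089 + 0.1681 + 0.0016 + 0.0004 + 0.0324 = 0.3118
Σp_2ᵢ² = 0.14² + 0.22² + 0.23² + 0.10² + 0.07² + 0.24² = 0.0196 + 0.0484 + 0.0529 + 0.0100 + 0.0049 + 0.0576 = 0.1934
O = 0.2183 / √(0.3118 × 0.1934) = 0.2183 / 0.24556 = 0.8890

0.89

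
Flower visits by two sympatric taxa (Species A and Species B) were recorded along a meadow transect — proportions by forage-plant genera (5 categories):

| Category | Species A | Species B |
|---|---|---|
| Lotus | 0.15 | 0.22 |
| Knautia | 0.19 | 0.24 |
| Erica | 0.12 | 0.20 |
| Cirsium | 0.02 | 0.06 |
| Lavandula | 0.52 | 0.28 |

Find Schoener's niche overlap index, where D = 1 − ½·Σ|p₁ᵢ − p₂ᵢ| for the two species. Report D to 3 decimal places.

Σ|p₁ᵢ − p₂ᵢ| = 0.07 + 0.05 + 0.08 + 0.04 + 0.24 = 0.48
D = 1 − ½ × 0.48 = 1 − 0.240 = 0.76000

0.760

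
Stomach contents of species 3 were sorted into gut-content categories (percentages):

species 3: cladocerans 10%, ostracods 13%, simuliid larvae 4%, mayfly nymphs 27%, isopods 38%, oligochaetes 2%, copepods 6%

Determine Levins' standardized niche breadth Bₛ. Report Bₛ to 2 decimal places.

Convert percentages to proportions (divide by 100).
Σpᵢ² = 0.10² + 0.13² + 0.04² + 0.27² + 0.38² + 0.02² + 0.06² = 0.0100 + 0.0169 + 0.0016 + 0.0729 + 0.1444 + 0.0004 + 0.0036 = 0.2498
B = 1 / 0.2498 = 4.0032
Bₛ = (B − 1)/(n − 1) = (4.0032 − 1)/(7 − 1) = 3.0032/6 = 0.5005

0.50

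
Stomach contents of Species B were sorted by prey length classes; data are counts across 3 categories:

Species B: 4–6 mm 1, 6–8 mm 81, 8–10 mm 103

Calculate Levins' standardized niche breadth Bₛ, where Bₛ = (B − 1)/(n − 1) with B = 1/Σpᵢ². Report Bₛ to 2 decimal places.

0.50

Proportions for Species B (n=185): 1/185=0.0054, 81/185=0.4378, 103/185=0.5568
Σpᵢ² = 0.0054² + 0.4378² + 0.5568² = 0.000029 + 0.191669 + 0.310026 = 0.501724
B = 1 / 0.501724 = 1.9931
Bₛ = (B − 1)/(n − 1) = (1.9931 − 1)/(3 − 1) = 0.9931/2 = 0.4966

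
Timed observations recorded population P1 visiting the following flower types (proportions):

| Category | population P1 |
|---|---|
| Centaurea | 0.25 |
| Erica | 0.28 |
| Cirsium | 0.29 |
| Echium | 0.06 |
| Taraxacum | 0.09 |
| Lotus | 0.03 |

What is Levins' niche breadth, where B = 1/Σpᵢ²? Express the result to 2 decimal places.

4.21

Σpᵢ² = 0.25² + 0.28² + 0.29² + 0.06² + 0.09² + 0.03² = 0.0625 + 0.0784 + 0.0841 + 0.0036 + 0.0081 + 0.0009 = 0.2376
B = 1 / 0.2376 = 4.2088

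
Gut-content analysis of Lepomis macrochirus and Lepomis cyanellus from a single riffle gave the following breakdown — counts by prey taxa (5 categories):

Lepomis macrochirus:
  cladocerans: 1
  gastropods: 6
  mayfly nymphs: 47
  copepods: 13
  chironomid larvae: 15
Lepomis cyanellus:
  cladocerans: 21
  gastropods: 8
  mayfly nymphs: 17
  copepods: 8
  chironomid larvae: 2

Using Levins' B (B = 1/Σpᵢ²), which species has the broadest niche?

Lepomis cyanellus

Proportions for Lepomis macrochirus (n=82): 1/82=0.0122, 6/82=0.0732, 47/82=0.5732, 13/82=0.1585, 15/82=0.1829
Proportions for Lepomis cyanellus (n=56): 21/56=0.3750, 8/56=0.1429, 17/56=0.3036, 8/56=0.1429, 2/56=0.0357
Σp_macrᵢ² = 0.0122² + 0.0732² + 0.5732² + 0.1585² + 0.1829² = 0.000149 + 0.005358 + 0.328558 + 0.025122 + 0.033452 = 0.392639
B_macr = 1 / 0.392639 = 2.5469
Σp_cyanᵢ² = 0.3750² + 0.1429² + 0.3036² + 0.1429² + 0.0357² = 0.140625 + 0.020420 + 0.092173 + 0.020420 + 0.001274 = 0.274912
B_cyan = 1 / 0.274912 = 3.6375
Highest B → broadest niche (most generalist): Lepomis cyanellus (B = 3.64).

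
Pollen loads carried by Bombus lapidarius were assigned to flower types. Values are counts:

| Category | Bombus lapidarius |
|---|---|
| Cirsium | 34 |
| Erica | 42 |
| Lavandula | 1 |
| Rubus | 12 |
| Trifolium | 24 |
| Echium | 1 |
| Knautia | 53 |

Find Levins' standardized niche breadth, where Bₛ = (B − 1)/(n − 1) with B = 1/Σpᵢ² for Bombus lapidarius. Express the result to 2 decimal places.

0.55

Proportions for Bombus lapidarius (n=167): 34/167=0.2036, 42/167=0.2515, 1/167=0.0060, 12/167=0.0719, 24/167=0.1437, 1/167=0.0060, 53/167=0.3174
Σpᵢ² = 0.2036² + 0.2515² + 0.0060² + 0.0719² + 0.1437² + 0.0060² + 0.3174² = 0.041453 + 0.063252 + 0.000036 + 0.005170 + 0.020650 + 0.000036 + 0.100743 = 0.231340
B = 1 / 0.231340 = 4.3226
Bₛ = (B − 1)/(n − 1) = (4.3226 − 1)/(7 − 1) = 3.3226/6 = 0.5538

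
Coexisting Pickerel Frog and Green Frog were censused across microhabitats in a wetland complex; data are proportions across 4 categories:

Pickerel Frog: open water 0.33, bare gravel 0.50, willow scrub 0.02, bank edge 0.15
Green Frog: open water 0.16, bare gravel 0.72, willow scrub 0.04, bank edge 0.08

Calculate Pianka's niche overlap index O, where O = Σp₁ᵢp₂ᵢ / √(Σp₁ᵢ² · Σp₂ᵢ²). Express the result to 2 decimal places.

0.93

Σ p₁ᵢp₂ᵢ = 0.0528 + 0.3600 + 0.0008 + 0.0120 = 0.4256
Σp_1ᵢ² = 0.33² + 0.50² + 0.02² + 0.15² = 0.1089 + 0.2500 + 0.0004 + 0.0225 = 0.3818
Σp_2ᵢ² = 0.16² + 0.72² + 0.04² + 0.08² = 0.0256 + 0.5184 + 0.0016 + 0.0064 = 0.5520
O = 0.4256 / √(0.3818 × 0.5520) = 0.4256 / 0.45908 = 0.9271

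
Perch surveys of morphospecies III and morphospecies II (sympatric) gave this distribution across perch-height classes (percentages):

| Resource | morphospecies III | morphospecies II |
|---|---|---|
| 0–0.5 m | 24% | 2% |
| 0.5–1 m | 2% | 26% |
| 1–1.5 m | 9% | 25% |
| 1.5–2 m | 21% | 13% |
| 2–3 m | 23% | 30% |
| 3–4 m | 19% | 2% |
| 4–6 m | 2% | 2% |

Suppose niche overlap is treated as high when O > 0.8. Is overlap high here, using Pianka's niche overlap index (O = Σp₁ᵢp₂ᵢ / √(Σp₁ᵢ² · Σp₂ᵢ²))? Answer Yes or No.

Convert percentages to proportions (divide by 100).
Σ p₁ᵢp₂ᵢ = 0.0048 + 0.0052 + 0.0225 + 0.0273 + 0.0690 + 0.0038 + 0.0004 = 0.1330
Σp_1ᵢ² = 0.24² + 0.02² + 0.09² + 0.21² + 0.23² + 0.19² + 0.02² = 0.0576 + 0.0004 + 0.0081 + 0.0441 + 0.0529 + 0.0361 + 0.0004 = 0.1996
Σp_2ᵢ² = 0.02² + 0.26² + 0.25² + 0.13² + 0.30² + 0.02² + 0.02² = 0.0004 + 0.0676 + 0.0625 + 0.0169 + 0.0900 + 0.0004 + 0.0004 = 0.2382
O = 0.1330 / √(0.1996 × 0.2382) = 0.1330 / 0.21805 = 0.6100
O = 0.6100 < 0.8 → No.

No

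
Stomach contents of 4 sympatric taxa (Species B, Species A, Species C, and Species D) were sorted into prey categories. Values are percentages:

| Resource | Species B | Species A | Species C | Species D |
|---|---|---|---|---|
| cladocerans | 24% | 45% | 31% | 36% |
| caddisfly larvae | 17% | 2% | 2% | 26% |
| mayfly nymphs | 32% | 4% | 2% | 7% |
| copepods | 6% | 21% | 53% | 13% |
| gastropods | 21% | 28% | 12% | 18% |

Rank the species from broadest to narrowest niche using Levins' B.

Convert percentages to proportions (divide by 100).
Σp_Bᵢ² = 0.24² + 0.17² + 0.32² + 0.06² + 0.21² = 0.0576 + 0.0289 + 0.1024 + 0.0036 + 0.0441 = 0.2366
B_B = 1 / 0.2366 = 4.2265
Σp_Aᵢ² = 0.45² + 0.02² + 0.04² + 0.21² + 0.28² = 0.2025 + 0.0004 + 0.0016 + 0.0441 + 0.0784 = 0.3270
B_A = 1 / 0.3270 = 3.0581
Σp_Cᵢ² = 0.31² + 0.02² + 0.02² + 0.53² + 0.12² = 0.0961 + 0.0004 + 0.0004 + 0.2809 + 0.0144 = 0.3922
B_C = 1 / 0.3922 = 2.5497
Σp_Dᵢ² = 0.36² + 0.26² + 0.07² + 0.13² + 0.18² = 0.1296 + 0.0676 + 0.0049 + 0.0169 + 0.0324 = 0.2514
B_D = 1 / 0.2514 = 3.9777
Ranking by B (broadest → narrowest): Species B (4.23) > Species D (3.98) > Species A (3.06) > Species C (2.55)

Species B > Species D > Species A > Species C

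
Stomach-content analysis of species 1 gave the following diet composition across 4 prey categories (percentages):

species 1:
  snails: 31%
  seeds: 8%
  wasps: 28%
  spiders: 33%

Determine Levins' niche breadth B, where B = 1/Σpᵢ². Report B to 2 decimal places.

Convert percentages to proportions (divide by 100).
Σpᵢ² = 0.31² + 0.08² + 0.28² + 0.33² = 0.0961 + 0.0064 + 0.0784 + 0.1089 = 0.2898
B = 1 / 0.2898 = 3.4507

3.45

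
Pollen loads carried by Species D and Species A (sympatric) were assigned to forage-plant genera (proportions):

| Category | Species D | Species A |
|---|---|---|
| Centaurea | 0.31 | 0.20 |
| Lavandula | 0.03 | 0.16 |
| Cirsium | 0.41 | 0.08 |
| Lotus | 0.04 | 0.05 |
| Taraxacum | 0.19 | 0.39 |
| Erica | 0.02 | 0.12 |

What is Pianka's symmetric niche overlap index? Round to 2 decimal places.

0.66

Σ p₁ᵢp₂ᵢ = 0.0620 + 0.0048 + 0.0328 + 0.0020 + 0.0741 + 0.0024 = 0.1781
Σp_1ᵢ² = 0.31² + 0.03² + 0.41² + 0.04² + 0.19² + 0.02² = 0.0961 + 0.0009 + 0.1681 + 0.0016 + 0.0361 + 0.0004 = 0.3032
Σp_2ᵢ² = 0.20² + 0.16² + 0.08² + 0.05² + 0.39² + 0.12² = 0.0400 + 0.0256 + 0.0064 + 0.0025 + 0.1521 + 0.0144 = 0.2410
O = 0.1781 / √(0.3032 × 0.2410) = 0.1781 / 0.27032 = 0.6588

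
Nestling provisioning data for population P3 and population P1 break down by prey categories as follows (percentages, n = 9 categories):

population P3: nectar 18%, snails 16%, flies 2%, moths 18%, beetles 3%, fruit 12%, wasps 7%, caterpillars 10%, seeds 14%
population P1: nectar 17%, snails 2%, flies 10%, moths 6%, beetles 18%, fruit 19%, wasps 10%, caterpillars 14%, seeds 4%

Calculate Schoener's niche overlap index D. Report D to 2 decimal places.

0.63

Convert percentages to proportions (divide by 100).
Σ|p₁ᵢ − p₂ᵢ| = 0.01 + 0.14 + 0.08 + 0.12 + 0.15 + 0.07 + 0.03 + 0.04 + 0.10 = 0.74
D = 1 − ½ × 0.74 = 1 − 0.370 = 0.6300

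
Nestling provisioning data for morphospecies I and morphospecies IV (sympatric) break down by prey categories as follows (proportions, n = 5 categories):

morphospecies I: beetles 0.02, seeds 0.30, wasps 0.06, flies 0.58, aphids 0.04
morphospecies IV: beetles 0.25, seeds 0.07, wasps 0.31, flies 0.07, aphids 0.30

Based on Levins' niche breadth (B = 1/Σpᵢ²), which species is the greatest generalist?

morphospecies IV

Σp_Iᵢ² = 0.02² + 0.30² + 0.06² + 0.58² + 0.04² = 0.0004 + 0.0900 + 0.0036 + 0.3364 + 0.0016 = 0.4320
B_I = 1 / 0.4320 = 2.3148
Σp_IVᵢ² = 0.25² + 0.07² + 0.31² + 0.07² + 0.30² = 0.0625 + 0.0049 + 0.0961 + 0.0049 + 0.0900 = 0.2584
B_IV = 1 / 0.2584 = 3.8700
Highest B → broadest niche (most generalist): morphospecies IV (B = 3.87).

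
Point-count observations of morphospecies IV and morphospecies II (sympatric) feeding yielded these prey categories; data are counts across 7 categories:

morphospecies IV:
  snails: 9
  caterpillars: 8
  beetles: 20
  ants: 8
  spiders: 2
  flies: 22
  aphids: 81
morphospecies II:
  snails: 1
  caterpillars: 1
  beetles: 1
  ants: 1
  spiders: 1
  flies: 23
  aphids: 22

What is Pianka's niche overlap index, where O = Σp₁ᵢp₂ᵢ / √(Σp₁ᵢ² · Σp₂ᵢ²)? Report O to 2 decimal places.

0.84

Proportions for morphospecies IV (n=150): 9/150=0.0600, 8/150=0.0533, 20/150=0.1333, 8/150=0.0533, 2/150=0.0133, 22/150=0.1467, 81/150=0.5400
Proportions for morphospecies II (n=50): 1/50=0.0200, 1/50=0.0200, 1/50=0.0200, 1/50=0.0200, 1/50=0.0200, 23/50=0.4600, 22/50=0.4400
Σ p₁ᵢp₂ᵢ = 0.001200 + 0.001066 + 0.002666 + 0.001066 + 0.000266 + 0.067482 + 0.237600 = 0.311346
Σp_1ᵢ² = 0.0600² + 0.0533² + 0.1333² + 0.0533² + 0.0133² + 0.1467² + 0.5400² = 0.003600 + 0.002841 + 0.017769 + 0.002841 + 0.000177 + 0.021521 + 0.291600 = 0.340349
Σp_2ᵢ² = 0.0200² + 0.0200² + 0.0200² + 0.0200² + 0.0200² + 0.4600² + 0.4400² = 0.000400 + 0.000400 + 0.000400 + 0.000400 + 0.000400 + 0.211600 + 0.193600 = 0.407200
O = 0.311346 / √(0.340349 × 0.407200) = 0.311346 / 0.3722769 = 0.8363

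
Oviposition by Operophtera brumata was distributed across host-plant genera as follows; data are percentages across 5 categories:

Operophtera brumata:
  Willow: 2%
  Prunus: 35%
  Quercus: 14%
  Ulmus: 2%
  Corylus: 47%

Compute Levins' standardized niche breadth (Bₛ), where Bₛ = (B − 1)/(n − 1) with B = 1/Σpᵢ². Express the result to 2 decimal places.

0.44

Convert percentages to proportions (divide by 100).
Σpᵢ² = 0.02² + 0.35² + 0.14² + 0.02² + 0.47² = 0.0004 + 0.1225 + 0.0196 + 0.0004 + 0.2209 = 0.3638
B = 1 / 0.3638 = 2.7488
Bₛ = (B − 1)/(n − 1) = (2.7488 − 1)/(5 − 1) = 1.7488/4 = 0.4372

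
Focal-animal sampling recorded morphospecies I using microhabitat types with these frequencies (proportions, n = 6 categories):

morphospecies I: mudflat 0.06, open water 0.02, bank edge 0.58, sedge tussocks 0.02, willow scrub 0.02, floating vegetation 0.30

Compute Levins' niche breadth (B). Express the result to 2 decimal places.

2.32

Σpᵢ² = 0.06² + 0.02² + 0.58² + 0.02² + 0.02² + 0.30² = 0.0036 + 0.0004 + 0.3364 + 0.0004 + 0.0004 + 0.0900 = 0.4312
B = 1 / 0.4312 = 2.3191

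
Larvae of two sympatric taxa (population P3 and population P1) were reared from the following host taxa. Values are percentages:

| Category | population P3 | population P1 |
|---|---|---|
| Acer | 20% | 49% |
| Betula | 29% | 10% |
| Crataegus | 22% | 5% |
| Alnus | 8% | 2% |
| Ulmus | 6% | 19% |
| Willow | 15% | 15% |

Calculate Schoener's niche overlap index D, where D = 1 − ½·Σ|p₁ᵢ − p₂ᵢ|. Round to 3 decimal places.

Convert percentages to proportions (divide by 100).
Σ|p₁ᵢ − p₂ᵢ| = 0.29 + 0.19 + 0.17 + 0.06 + 0.13 + 0.00 = 0.84
D = 1 − ½ × 0.84 = 1 − 0.420 = 0.58000

0.580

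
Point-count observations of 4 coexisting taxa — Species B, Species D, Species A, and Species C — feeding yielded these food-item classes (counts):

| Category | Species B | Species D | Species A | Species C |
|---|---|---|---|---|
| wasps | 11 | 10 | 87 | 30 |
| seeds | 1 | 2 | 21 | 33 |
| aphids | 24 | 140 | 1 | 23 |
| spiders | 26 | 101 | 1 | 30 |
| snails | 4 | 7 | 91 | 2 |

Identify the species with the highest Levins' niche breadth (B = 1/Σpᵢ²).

Proportions for Species B (n=66): 11/66=0.1667, 1/66=0.0152, 24/66=0.3636, 26/66=0.3939, 4/66=0.0606
Proportions for Species D (n=260): 10/260=0.0385, 2/260=0.0077, 140/260=0.5385, 101/260=0.3885, 7/260=0.0269
Proportions for Species A (n=201): 87/201=0.4328, 21/201=0.1045, 1/201=0.0050, 1/201=0.0050, 91/201=0.4527
Proportions for Species C (n=118): 30/118=0.2542, 33/118=0.2797, 23/118=0.1949, 30/118=0.2542, 2/118=0.0169
Σp_Bᵢ² = 0.1667² + 0.0152² + 0.3636² + 0.3939² + 0.0606² = 0.027789 + 0.000231 + 0.132205 + 0.155157 + 0.003672 = 0.319054
B_B = 1 / 0.319054 = 3.1343
Σp_Dᵢ² = 0.0385² + 0.0077² + 0.5385² + 0.3885² + 0.0269² = 0.001482 + 0.000059 + 0.289982 + 0.150932 + 0.000724 = 0.443179
B_D = 1 / 0.443179 = 2.2564
Σp_Aᵢ² = 0.4328² + 0.1045² + 0.0050² + 0.0050² + 0.4527² = 0.187316 + 0.010920 + 0.000025 + 0.000025 + 0.204937 = 0.403223
B_A = 1 / 0.403223 = 2.4800
Σp_Cᵢ² = 0.2542² + 0.2797² + 0.1949² + 0.2542² + 0.0169² = 0.064618 + 0.078232 + 0.037986 + 0.064618 + 0.000286 = 0.245740
B_C = 1 / 0.245740 = 4.0693
Highest B → broadest niche (most generalist): Species C (B = 4.07).

Species C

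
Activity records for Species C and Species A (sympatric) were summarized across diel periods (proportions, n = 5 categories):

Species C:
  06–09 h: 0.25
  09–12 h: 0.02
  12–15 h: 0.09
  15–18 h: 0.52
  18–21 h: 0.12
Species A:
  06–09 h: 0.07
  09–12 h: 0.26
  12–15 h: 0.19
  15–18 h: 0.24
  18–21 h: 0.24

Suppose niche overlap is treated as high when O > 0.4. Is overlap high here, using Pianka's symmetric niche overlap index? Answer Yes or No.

Σ p₁ᵢp₂ᵢ = 0.0175 + 0.0052 + 0.0171 + 0.1248 + 0.0288 = 0.1934
Σp_1ᵢ² = 0.25² + 0.02² + 0.09² + 0.52² + 0.12² = 0.0625 + 0.0004 + 0.0081 + 0.2704 + 0.0144 = 0.3558
Σp_2ᵢ² = 0.07² + 0.26² + 0.19² + 0.24² + 0.24² = 0.0049 + 0.0676 + 0.0361 + 0.0576 + 0.0576 = 0.2238
O = 0.1934 / √(0.3558 × 0.2238) = 0.1934 / 0.28218 = 0.6854
O = 0.6854 > 0.4 → Yes.

Yes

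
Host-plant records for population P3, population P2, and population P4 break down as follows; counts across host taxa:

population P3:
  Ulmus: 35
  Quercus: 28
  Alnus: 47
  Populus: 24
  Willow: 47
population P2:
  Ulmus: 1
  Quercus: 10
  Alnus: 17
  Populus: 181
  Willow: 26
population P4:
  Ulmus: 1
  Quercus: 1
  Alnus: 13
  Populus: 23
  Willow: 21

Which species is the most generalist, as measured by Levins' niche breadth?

Proportions for population P3 (n=181): 35/181=0.1934, 28/181=0.1547, 47/181=0.2597, 24/181=0.1326, 47/181=0.2597
Proportions for population P2 (n=235): 1/235=0.0043, 10/235=0.0426, 17/235=0.0723, 181/235=0.7702, 26/235=0.1106
Proportions for population P4 (n=59): 1/59=0.0169, 1/59=0.0169, 13/59=0.2203, 23/59=0.3898, 21/59=0.3559
Σp_P3ᵢ² = 0.1934² + 0.1547² + 0.2597² + 0.1326² + 0.2597² = 0.037404 + 0.023932 + 0.067444 + 0.017583 + 0.067444 = 0.213807
B_P3 = 1 / 0.213807 = 4.6771
Σp_P2ᵢ² = 0.0043² + 0.0426² + 0.0723² + 0.7702² + 0.1106² = 0.000018 + 0.001815 + 0.005227 + 0.593208 + 0.012232 = 0.612500
B_P2 = 1 / 0.612500 = 1.6327
Σp_P4ᵢ² = 0.0169² + 0.0169² + 0.2203² + 0.3898² + 0.3559² = 0.000286 + 0.000286 + 0.048532 + 0.151944 + 0.126665 = 0.327713
B_P4 = 1 / 0.327713 = 3.0515
Highest B → broadest niche (most generalist): population P3 (B = 4.68).

population P3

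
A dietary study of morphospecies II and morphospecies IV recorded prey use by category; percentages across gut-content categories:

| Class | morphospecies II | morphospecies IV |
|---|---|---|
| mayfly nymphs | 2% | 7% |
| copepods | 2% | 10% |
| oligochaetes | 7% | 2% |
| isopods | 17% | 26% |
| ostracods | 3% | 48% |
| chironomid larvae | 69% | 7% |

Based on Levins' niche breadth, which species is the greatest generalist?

morphospecies IV

Convert percentages to proportions (divide by 100).
Σp_IIᵢ² = 0.02² + 0.02² + 0.07² + 0.17² + 0.03² + 0.69² = 0.0004 + 0.0004 + 0.0049 + 0.0289 + 0.0009 + 0.4761 = 0.5116
B_II = 1 / 0.5116 = 1.9547
Σp_IVᵢ² = 0.07² + 0.10² + 0.02² + 0.26² + 0.48² + 0.07² = 0.0049 + 0.0100 + 0.0004 + 0.0676 + 0.2304 + 0.0049 = 0.3182
B_IV = 1 / 0.3182 = 3.1427
Highest B → broadest niche (most generalist): morphospecies IV (B = 3.14).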